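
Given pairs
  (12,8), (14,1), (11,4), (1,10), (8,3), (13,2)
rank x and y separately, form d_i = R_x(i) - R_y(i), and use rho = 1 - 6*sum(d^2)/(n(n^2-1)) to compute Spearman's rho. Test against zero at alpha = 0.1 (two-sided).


Step 1: Rank x and y separately (midranks; no ties here).
rank(x): 12->4, 14->6, 11->3, 1->1, 8->2, 13->5
rank(y): 8->5, 1->1, 4->4, 10->6, 3->3, 2->2
Step 2: d_i = R_x(i) - R_y(i); compute d_i^2.
  (4-5)^2=1, (6-1)^2=25, (3-4)^2=1, (1-6)^2=25, (2-3)^2=1, (5-2)^2=9
sum(d^2) = 62.
Step 3: rho = 1 - 6*62 / (6*(6^2 - 1)) = 1 - 372/210 = -0.771429.
Step 4: Under H0, t = rho * sqrt((n-2)/(1-rho^2)) = -2.4247 ~ t(4).
Step 5: Two-sided p-value from the t-distribution with 4 df = 0.072397.
Step 6: alpha = 0.1. reject H0.

rho = -0.7714, p = 0.072397, reject H0 at alpha = 0.1.


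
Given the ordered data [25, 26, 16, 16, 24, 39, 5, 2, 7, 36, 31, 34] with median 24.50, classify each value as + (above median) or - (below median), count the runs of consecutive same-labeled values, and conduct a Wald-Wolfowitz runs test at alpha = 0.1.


Step 1: Compute median = 24.50; label A = above, B = below.
Labels in order: AABBBABBBAAA  (n_A = 6, n_B = 6)
Step 2: Count runs R = 5.
Step 3: Under H0 (random ordering), E[R] = 2*n_A*n_B/(n_A+n_B) + 1 = 2*6*6/12 + 1 = 7.0000.
        Var[R] = 2*n_A*n_B*(2*n_A*n_B - n_A - n_B) / ((n_A+n_B)^2 * (n_A+n_B-1)) = 4320/1584 = 2.7273.
        SD[R] = 1.6514.
Step 4: Continuity-corrected z = (R + 0.5 - E[R]) / SD[R] = (5 + 0.5 - 7.0000) / 1.6514 = -0.9083.
Step 5: Two-sided p-value via normal approximation = 2*(1 - Phi(|z|)) = 0.363722.
Step 6: alpha = 0.1. fail to reject H0.

R = 5, z = -0.9083, p = 0.363722, fail to reject H0.


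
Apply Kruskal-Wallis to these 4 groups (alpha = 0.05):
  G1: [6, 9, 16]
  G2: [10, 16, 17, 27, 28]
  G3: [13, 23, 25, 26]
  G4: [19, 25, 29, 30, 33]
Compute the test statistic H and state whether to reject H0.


Step 1: Combine all N = 17 observations and assign midranks.
sorted (value, group, rank): (6,G1,1), (9,G1,2), (10,G2,3), (13,G3,4), (16,G1,5.5), (16,G2,5.5), (17,G2,7), (19,G4,8), (23,G3,9), (25,G3,10.5), (25,G4,10.5), (26,G3,12), (27,G2,13), (28,G2,14), (29,G4,15), (30,G4,16), (33,G4,17)
Step 2: Sum ranks within each group.
R_1 = 8.5 (n_1 = 3)
R_2 = 42.5 (n_2 = 5)
R_3 = 35.5 (n_3 = 4)
R_4 = 66.5 (n_4 = 5)
Step 3: H = 12/(N(N+1)) * sum(R_i^2/n_i) - 3(N+1)
     = 12/(17*18) * (8.5^2/3 + 42.5^2/5 + 35.5^2/4 + 66.5^2/5) - 3*18
     = 0.039216 * 1584.85 - 54
     = 8.150817.
Step 4: Ties present; correction factor C = 1 - 12/(17^3 - 17) = 0.997549. Corrected H = 8.150817 / 0.997549 = 8.170844.
Step 5: Under H0, H ~ chi^2(3); p-value = 0.042610.
Step 6: alpha = 0.05. reject H0.

H = 8.1708, df = 3, p = 0.042610, reject H0.


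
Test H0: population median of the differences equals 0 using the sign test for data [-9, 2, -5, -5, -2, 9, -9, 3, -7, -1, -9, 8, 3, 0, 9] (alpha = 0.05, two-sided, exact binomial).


Step 1: Discard zero differences. Original n = 15; n_eff = number of nonzero differences = 14.
Nonzero differences (with sign): -9, +2, -5, -5, -2, +9, -9, +3, -7, -1, -9, +8, +3, +9
Step 2: Count signs: positive = 6, negative = 8.
Step 3: Under H0: P(positive) = 0.5, so the number of positives S ~ Bin(14, 0.5).
Step 4: Two-sided exact p-value = sum of Bin(14,0.5) probabilities at or below the observed probability = 0.790527.
Step 5: alpha = 0.05. fail to reject H0.

n_eff = 14, pos = 6, neg = 8, p = 0.790527, fail to reject H0.


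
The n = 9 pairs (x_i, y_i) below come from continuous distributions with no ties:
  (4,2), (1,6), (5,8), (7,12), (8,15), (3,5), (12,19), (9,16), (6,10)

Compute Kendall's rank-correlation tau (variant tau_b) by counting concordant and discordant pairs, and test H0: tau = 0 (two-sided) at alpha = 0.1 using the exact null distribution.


Step 1: Enumerate the 36 unordered pairs (i,j) with i<j and classify each by sign(x_j-x_i) * sign(y_j-y_i).
  (1,2):dx=-3,dy=+4->D; (1,3):dx=+1,dy=+6->C; (1,4):dx=+3,dy=+10->C; (1,5):dx=+4,dy=+13->C
  (1,6):dx=-1,dy=+3->D; (1,7):dx=+8,dy=+17->C; (1,8):dx=+5,dy=+14->C; (1,9):dx=+2,dy=+8->C
  (2,3):dx=+4,dy=+2->C; (2,4):dx=+6,dy=+6->C; (2,5):dx=+7,dy=+9->C; (2,6):dx=+2,dy=-1->D
  (2,7):dx=+11,dy=+13->C; (2,8):dx=+8,dy=+10->C; (2,9):dx=+5,dy=+4->C; (3,4):dx=+2,dy=+4->C
  (3,5):dx=+3,dy=+7->C; (3,6):dx=-2,dy=-3->C; (3,7):dx=+7,dy=+11->C; (3,8):dx=+4,dy=+8->C
  (3,9):dx=+1,dy=+2->C; (4,5):dx=+1,dy=+3->C; (4,6):dx=-4,dy=-7->C; (4,7):dx=+5,dy=+7->C
  (4,8):dx=+2,dy=+4->C; (4,9):dx=-1,dy=-2->C; (5,6):dx=-5,dy=-10->C; (5,7):dx=+4,dy=+4->C
  (5,8):dx=+1,dy=+1->C; (5,9):dx=-2,dy=-5->C; (6,7):dx=+9,dy=+14->C; (6,8):dx=+6,dy=+11->C
  (6,9):dx=+3,dy=+5->C; (7,8):dx=-3,dy=-3->C; (7,9):dx=-6,dy=-9->C; (8,9):dx=-3,dy=-6->C
Step 2: C = 33, D = 3, total pairs = 36.
Step 3: tau = (C - D)/(n(n-1)/2) = (33 - 3)/36 = 0.833333.
Step 4: Exact two-sided p-value (enumerate n! = 362880 permutations of y under H0): p = 0.000854.
Step 5: alpha = 0.1. reject H0.

tau_b = 0.8333 (C=33, D=3), p = 0.000854, reject H0.


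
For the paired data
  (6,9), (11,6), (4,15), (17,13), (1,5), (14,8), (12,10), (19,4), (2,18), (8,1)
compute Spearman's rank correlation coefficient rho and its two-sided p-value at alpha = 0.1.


Step 1: Rank x and y separately (midranks; no ties here).
rank(x): 6->4, 11->6, 4->3, 17->9, 1->1, 14->8, 12->7, 19->10, 2->2, 8->5
rank(y): 9->6, 6->4, 15->9, 13->8, 5->3, 8->5, 10->7, 4->2, 18->10, 1->1
Step 2: d_i = R_x(i) - R_y(i); compute d_i^2.
  (4-6)^2=4, (6-4)^2=4, (3-9)^2=36, (9-8)^2=1, (1-3)^2=4, (8-5)^2=9, (7-7)^2=0, (10-2)^2=64, (2-10)^2=64, (5-1)^2=16
sum(d^2) = 202.
Step 3: rho = 1 - 6*202 / (10*(10^2 - 1)) = 1 - 1212/990 = -0.224242.
Step 4: Under H0, t = rho * sqrt((n-2)/(1-rho^2)) = -0.6508 ~ t(8).
Step 5: Two-sided p-value from the t-distribution with 8 df = 0.533401.
Step 6: alpha = 0.1. fail to reject H0.

rho = -0.2242, p = 0.533401, fail to reject H0 at alpha = 0.1.


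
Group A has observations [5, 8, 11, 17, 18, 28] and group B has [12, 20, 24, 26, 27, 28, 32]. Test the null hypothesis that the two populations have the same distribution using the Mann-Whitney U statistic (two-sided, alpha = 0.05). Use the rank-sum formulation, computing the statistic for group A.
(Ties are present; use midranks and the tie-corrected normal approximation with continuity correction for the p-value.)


Step 1: Combine and sort all 13 observations; assign midranks.
sorted (value, group): (5,X), (8,X), (11,X), (12,Y), (17,X), (18,X), (20,Y), (24,Y), (26,Y), (27,Y), (28,X), (28,Y), (32,Y)
ranks: 5->1, 8->2, 11->3, 12->4, 17->5, 18->6, 20->7, 24->8, 26->9, 27->10, 28->11.5, 28->11.5, 32->13
Step 2: Rank sum for X: R1 = 1 + 2 + 3 + 5 + 6 + 11.5 = 28.5.
Step 3: U_X = R1 - n1(n1+1)/2 = 28.5 - 6*7/2 = 28.5 - 21 = 7.5.
       U_Y = n1*n2 - U_X = 42 - 7.5 = 34.5.
Step 4: Ties are present, so use the tie-corrected normal approximation (with continuity correction) for the p-value.
Step 5: p-value = 0.062928; compare to alpha = 0.05. fail to reject H0.

U_X = 7.5, p = 0.062928, fail to reject H0 at alpha = 0.05.


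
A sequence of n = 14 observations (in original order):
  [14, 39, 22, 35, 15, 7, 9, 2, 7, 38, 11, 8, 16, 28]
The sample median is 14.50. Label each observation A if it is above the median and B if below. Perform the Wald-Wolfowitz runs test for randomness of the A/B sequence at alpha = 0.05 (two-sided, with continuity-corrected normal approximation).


Step 1: Compute median = 14.50; label A = above, B = below.
Labels in order: BAAAABBBBABBAA  (n_A = 7, n_B = 7)
Step 2: Count runs R = 6.
Step 3: Under H0 (random ordering), E[R] = 2*n_A*n_B/(n_A+n_B) + 1 = 2*7*7/14 + 1 = 8.0000.
        Var[R] = 2*n_A*n_B*(2*n_A*n_B - n_A - n_B) / ((n_A+n_B)^2 * (n_A+n_B-1)) = 8232/2548 = 3.2308.
        SD[R] = 1.7974.
Step 4: Continuity-corrected z = (R + 0.5 - E[R]) / SD[R] = (6 + 0.5 - 8.0000) / 1.7974 = -0.8345.
Step 5: Two-sided p-value via normal approximation = 2*(1 - Phi(|z|)) = 0.403986.
Step 6: alpha = 0.05. fail to reject H0.

R = 6, z = -0.8345, p = 0.403986, fail to reject H0.


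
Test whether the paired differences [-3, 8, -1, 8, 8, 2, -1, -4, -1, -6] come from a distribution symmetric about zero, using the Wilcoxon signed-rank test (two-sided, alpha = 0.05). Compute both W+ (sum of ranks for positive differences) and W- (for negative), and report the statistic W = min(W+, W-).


Step 1: Drop any zero differences (none here) and take |d_i|.
|d| = [3, 8, 1, 8, 8, 2, 1, 4, 1, 6]
Step 2: Midrank |d_i| (ties get averaged ranks).
ranks: |3|->5, |8|->9, |1|->2, |8|->9, |8|->9, |2|->4, |1|->2, |4|->6, |1|->2, |6|->7
Step 3: Attach original signs; sum ranks with positive sign and with negative sign.
W+ = 9 + 9 + 9 + 4 = 31
W- = 5 + 2 + 2 + 6 + 2 + 7 = 24
(Check: W+ + W- = 55 should equal n(n+1)/2 = 55.)
Step 4: Test statistic W = min(W+, W-) = 24.
Step 5: Ties in |d|, so use the tie-corrected normal approximation.
        E[W] = n(n+1)/4 = 10*11/4 = 27.5.
        Tie groups: |d|=1 (t=3), |d|=8 (t=3); sum(t^3 - t) = 48.
        Var[W] = n(n+1)(2n+1)/24 - sum(t^3-t)/48 = 2310/24 - 48/48 = 95.25.
        z = (W - E[W]) / sqrt(Var[W]) = (24 - 27.5) / 9.7596 = -0.3586.
        Two-sided p = 2*Phi(z) = 0.719879.
Step 6: alpha = 0.05. fail to reject H0.

W+ = 31, W- = 24, W = min = 24, p = 0.719879, fail to reject H0.


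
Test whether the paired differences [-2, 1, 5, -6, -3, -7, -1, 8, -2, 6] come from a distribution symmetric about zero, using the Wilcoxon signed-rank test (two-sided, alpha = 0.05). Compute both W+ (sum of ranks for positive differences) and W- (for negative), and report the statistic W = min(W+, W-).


Step 1: Drop any zero differences (none here) and take |d_i|.
|d| = [2, 1, 5, 6, 3, 7, 1, 8, 2, 6]
Step 2: Midrank |d_i| (ties get averaged ranks).
ranks: |2|->3.5, |1|->1.5, |5|->6, |6|->7.5, |3|->5, |7|->9, |1|->1.5, |8|->10, |2|->3.5, |6|->7.5
Step 3: Attach original signs; sum ranks with positive sign and with negative sign.
W+ = 1.5 + 6 + 10 + 7.5 = 25
W- = 3.5 + 7.5 + 5 + 9 + 1.5 + 3.5 = 30
(Check: W+ + W- = 55 should equal n(n+1)/2 = 55.)
Step 4: Test statistic W = min(W+, W-) = 25.
Step 5: Ties in |d|, so use the tie-corrected normal approximation.
        E[W] = n(n+1)/4 = 10*11/4 = 27.5.
        Tie groups: |d|=1 (t=2), |d|=2 (t=2), |d|=6 (t=2); sum(t^3 - t) = 18.
        Var[W] = n(n+1)(2n+1)/24 - sum(t^3-t)/48 = 2310/24 - 18/48 = 95.875.
        z = (W - E[W]) / sqrt(Var[W]) = (25 - 27.5) / 9.7916 = -0.2553.
        Two-sided p = 2*Phi(z) = 0.798475.
Step 6: alpha = 0.05. fail to reject H0.

W+ = 25, W- = 30, W = min = 25, p = 0.798475, fail to reject H0.


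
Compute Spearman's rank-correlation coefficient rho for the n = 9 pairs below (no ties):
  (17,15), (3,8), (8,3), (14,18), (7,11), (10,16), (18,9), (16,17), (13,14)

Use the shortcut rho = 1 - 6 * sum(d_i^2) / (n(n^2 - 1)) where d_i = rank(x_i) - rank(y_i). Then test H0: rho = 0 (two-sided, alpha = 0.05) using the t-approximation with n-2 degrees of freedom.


Step 1: Rank x and y separately (midranks; no ties here).
rank(x): 17->8, 3->1, 8->3, 14->6, 7->2, 10->4, 18->9, 16->7, 13->5
rank(y): 15->6, 8->2, 3->1, 18->9, 11->4, 16->7, 9->3, 17->8, 14->5
Step 2: d_i = R_x(i) - R_y(i); compute d_i^2.
  (8-6)^2=4, (1-2)^2=1, (3-1)^2=4, (6-9)^2=9, (2-4)^2=4, (4-7)^2=9, (9-3)^2=36, (7-8)^2=1, (5-5)^2=0
sum(d^2) = 68.
Step 3: rho = 1 - 6*68 / (9*(9^2 - 1)) = 1 - 408/720 = 0.433333.
Step 4: Under H0, t = rho * sqrt((n-2)/(1-rho^2)) = 1.2721 ~ t(7).
Step 5: Two-sided p-value from the t-distribution with 7 df = 0.243952.
Step 6: alpha = 0.05. fail to reject H0.

rho = 0.4333, p = 0.243952, fail to reject H0 at alpha = 0.05.


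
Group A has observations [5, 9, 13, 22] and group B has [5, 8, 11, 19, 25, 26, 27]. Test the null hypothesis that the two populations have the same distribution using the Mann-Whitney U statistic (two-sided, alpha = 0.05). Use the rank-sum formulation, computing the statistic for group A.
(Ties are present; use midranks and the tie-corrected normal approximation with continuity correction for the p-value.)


Step 1: Combine and sort all 11 observations; assign midranks.
sorted (value, group): (5,X), (5,Y), (8,Y), (9,X), (11,Y), (13,X), (19,Y), (22,X), (25,Y), (26,Y), (27,Y)
ranks: 5->1.5, 5->1.5, 8->3, 9->4, 11->5, 13->6, 19->7, 22->8, 25->9, 26->10, 27->11
Step 2: Rank sum for X: R1 = 1.5 + 4 + 6 + 8 = 19.5.
Step 3: U_X = R1 - n1(n1+1)/2 = 19.5 - 4*5/2 = 19.5 - 10 = 9.5.
       U_Y = n1*n2 - U_X = 28 - 9.5 = 18.5.
Step 4: Ties are present, so use the tie-corrected normal approximation (with continuity correction) for the p-value.
Step 5: p-value = 0.448659; compare to alpha = 0.05. fail to reject H0.

U_X = 9.5, p = 0.448659, fail to reject H0 at alpha = 0.05.


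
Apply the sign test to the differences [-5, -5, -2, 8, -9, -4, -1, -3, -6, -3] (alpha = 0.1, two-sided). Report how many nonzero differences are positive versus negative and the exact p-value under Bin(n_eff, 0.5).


Step 1: Discard zero differences. Original n = 10; n_eff = number of nonzero differences = 10.
Nonzero differences (with sign): -5, -5, -2, +8, -9, -4, -1, -3, -6, -3
Step 2: Count signs: positive = 1, negative = 9.
Step 3: Under H0: P(positive) = 0.5, so the number of positives S ~ Bin(10, 0.5).
Step 4: Two-sided exact p-value = sum of Bin(10,0.5) probabilities at or below the observed probability = 0.021484.
Step 5: alpha = 0.1. reject H0.

n_eff = 10, pos = 1, neg = 9, p = 0.021484, reject H0.


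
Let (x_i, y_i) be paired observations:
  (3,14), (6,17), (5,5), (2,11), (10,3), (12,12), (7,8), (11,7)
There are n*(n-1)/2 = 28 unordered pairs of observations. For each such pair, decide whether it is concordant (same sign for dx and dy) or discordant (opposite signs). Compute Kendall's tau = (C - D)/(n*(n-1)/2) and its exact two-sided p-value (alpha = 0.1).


Step 1: Enumerate the 28 unordered pairs (i,j) with i<j and classify each by sign(x_j-x_i) * sign(y_j-y_i).
  (1,2):dx=+3,dy=+3->C; (1,3):dx=+2,dy=-9->D; (1,4):dx=-1,dy=-3->C; (1,5):dx=+7,dy=-11->D
  (1,6):dx=+9,dy=-2->D; (1,7):dx=+4,dy=-6->D; (1,8):dx=+8,dy=-7->D; (2,3):dx=-1,dy=-12->C
  (2,4):dx=-4,dy=-6->C; (2,5):dx=+4,dy=-14->D; (2,6):dx=+6,dy=-5->D; (2,7):dx=+1,dy=-9->D
  (2,8):dx=+5,dy=-10->D; (3,4):dx=-3,dy=+6->D; (3,5):dx=+5,dy=-2->D; (3,6):dx=+7,dy=+7->C
  (3,7):dx=+2,dy=+3->C; (3,8):dx=+6,dy=+2->C; (4,5):dx=+8,dy=-8->D; (4,6):dx=+10,dy=+1->C
  (4,7):dx=+5,dy=-3->D; (4,8):dx=+9,dy=-4->D; (5,6):dx=+2,dy=+9->C; (5,7):dx=-3,dy=+5->D
  (5,8):dx=+1,dy=+4->C; (6,7):dx=-5,dy=-4->C; (6,8):dx=-1,dy=-5->C; (7,8):dx=+4,dy=-1->D
Step 2: C = 12, D = 16, total pairs = 28.
Step 3: tau = (C - D)/(n(n-1)/2) = (12 - 16)/28 = -0.142857.
Step 4: Exact two-sided p-value (enumerate n! = 40320 permutations of y under H0): p = 0.719544.
Step 5: alpha = 0.1. fail to reject H0.

tau_b = -0.1429 (C=12, D=16), p = 0.719544, fail to reject H0.


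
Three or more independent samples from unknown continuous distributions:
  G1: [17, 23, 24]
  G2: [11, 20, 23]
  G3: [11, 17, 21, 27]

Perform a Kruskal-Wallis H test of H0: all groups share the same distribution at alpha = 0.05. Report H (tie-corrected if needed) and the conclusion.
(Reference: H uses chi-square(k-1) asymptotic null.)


Step 1: Combine all N = 10 observations and assign midranks.
sorted (value, group, rank): (11,G2,1.5), (11,G3,1.5), (17,G1,3.5), (17,G3,3.5), (20,G2,5), (21,G3,6), (23,G1,7.5), (23,G2,7.5), (24,G1,9), (27,G3,10)
Step 2: Sum ranks within each group.
R_1 = 20 (n_1 = 3)
R_2 = 14 (n_2 = 3)
R_3 = 21 (n_3 = 4)
Step 3: H = 12/(N(N+1)) * sum(R_i^2/n_i) - 3(N+1)
     = 12/(10*11) * (20^2/3 + 14^2/3 + 21^2/4) - 3*11
     = 0.109091 * 308.917 - 33
     = 0.700000.
Step 4: Ties present; correction factor C = 1 - 18/(10^3 - 10) = 0.981818. Corrected H = 0.700000 / 0.981818 = 0.712963.
Step 5: Under H0, H ~ chi^2(2); p-value = 0.700135.
Step 6: alpha = 0.05. fail to reject H0.

H = 0.7130, df = 2, p = 0.700135, fail to reject H0.


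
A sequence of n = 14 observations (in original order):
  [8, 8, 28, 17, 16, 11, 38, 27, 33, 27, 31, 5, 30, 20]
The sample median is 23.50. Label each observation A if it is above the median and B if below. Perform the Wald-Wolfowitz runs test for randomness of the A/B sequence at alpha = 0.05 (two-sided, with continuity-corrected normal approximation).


Step 1: Compute median = 23.50; label A = above, B = below.
Labels in order: BBABBBAAAAABAB  (n_A = 7, n_B = 7)
Step 2: Count runs R = 7.
Step 3: Under H0 (random ordering), E[R] = 2*n_A*n_B/(n_A+n_B) + 1 = 2*7*7/14 + 1 = 8.0000.
        Var[R] = 2*n_A*n_B*(2*n_A*n_B - n_A - n_B) / ((n_A+n_B)^2 * (n_A+n_B-1)) = 8232/2548 = 3.2308.
        SD[R] = 1.7974.
Step 4: Continuity-corrected z = (R + 0.5 - E[R]) / SD[R] = (7 + 0.5 - 8.0000) / 1.7974 = -0.2782.
Step 5: Two-sided p-value via normal approximation = 2*(1 - Phi(|z|)) = 0.780879.
Step 6: alpha = 0.05. fail to reject H0.

R = 7, z = -0.2782, p = 0.780879, fail to reject H0.


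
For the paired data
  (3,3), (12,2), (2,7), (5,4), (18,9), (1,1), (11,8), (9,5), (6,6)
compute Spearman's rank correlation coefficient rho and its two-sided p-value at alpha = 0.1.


Step 1: Rank x and y separately (midranks; no ties here).
rank(x): 3->3, 12->8, 2->2, 5->4, 18->9, 1->1, 11->7, 9->6, 6->5
rank(y): 3->3, 2->2, 7->7, 4->4, 9->9, 1->1, 8->8, 5->5, 6->6
Step 2: d_i = R_x(i) - R_y(i); compute d_i^2.
  (3-3)^2=0, (8-2)^2=36, (2-7)^2=25, (4-4)^2=0, (9-9)^2=0, (1-1)^2=0, (7-8)^2=1, (6-5)^2=1, (5-6)^2=1
sum(d^2) = 64.
Step 3: rho = 1 - 6*64 / (9*(9^2 - 1)) = 1 - 384/720 = 0.466667.
Step 4: Under H0, t = rho * sqrt((n-2)/(1-rho^2)) = 1.3960 ~ t(7).
Step 5: Two-sided p-value from the t-distribution with 7 df = 0.205386.
Step 6: alpha = 0.1. fail to reject H0.

rho = 0.4667, p = 0.205386, fail to reject H0 at alpha = 0.1.


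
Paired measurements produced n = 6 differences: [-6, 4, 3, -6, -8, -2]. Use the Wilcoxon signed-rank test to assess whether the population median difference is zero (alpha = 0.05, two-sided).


Step 1: Drop any zero differences (none here) and take |d_i|.
|d| = [6, 4, 3, 6, 8, 2]
Step 2: Midrank |d_i| (ties get averaged ranks).
ranks: |6|->4.5, |4|->3, |3|->2, |6|->4.5, |8|->6, |2|->1
Step 3: Attach original signs; sum ranks with positive sign and with negative sign.
W+ = 3 + 2 = 5
W- = 4.5 + 4.5 + 6 + 1 = 16
(Check: W+ + W- = 21 should equal n(n+1)/2 = 21.)
Step 4: Test statistic W = min(W+, W-) = 5.
Step 5: Ties in |d|, so use the tie-corrected normal approximation.
        E[W] = n(n+1)/4 = 6*7/4 = 10.5.
        Tie groups: |d|=6 (t=2); sum(t^3 - t) = 6.
        Var[W] = n(n+1)(2n+1)/24 - sum(t^3-t)/48 = 546/24 - 6/48 = 22.625.
        z = (W - E[W]) / sqrt(Var[W]) = (5 - 10.5) / 4.7566 = -1.1563.
        Two-sided p = 2*Phi(z) = 0.247561.
Step 6: alpha = 0.05. fail to reject H0.

W+ = 5, W- = 16, W = min = 5, p = 0.247561, fail to reject H0.


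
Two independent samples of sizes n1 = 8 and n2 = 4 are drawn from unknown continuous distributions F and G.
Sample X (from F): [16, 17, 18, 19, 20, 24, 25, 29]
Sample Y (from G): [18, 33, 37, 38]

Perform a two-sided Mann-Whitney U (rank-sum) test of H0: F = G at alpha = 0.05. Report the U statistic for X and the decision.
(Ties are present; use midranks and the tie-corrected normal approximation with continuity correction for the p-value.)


Step 1: Combine and sort all 12 observations; assign midranks.
sorted (value, group): (16,X), (17,X), (18,X), (18,Y), (19,X), (20,X), (24,X), (25,X), (29,X), (33,Y), (37,Y), (38,Y)
ranks: 16->1, 17->2, 18->3.5, 18->3.5, 19->5, 20->6, 24->7, 25->8, 29->9, 33->10, 37->11, 38->12
Step 2: Rank sum for X: R1 = 1 + 2 + 3.5 + 5 + 6 + 7 + 8 + 9 = 41.5.
Step 3: U_X = R1 - n1(n1+1)/2 = 41.5 - 8*9/2 = 41.5 - 36 = 5.5.
       U_Y = n1*n2 - U_X = 32 - 5.5 = 26.5.
Step 4: Ties are present, so use the tie-corrected normal approximation (with continuity correction) for the p-value.
Step 5: p-value = 0.088869; compare to alpha = 0.05. fail to reject H0.

U_X = 5.5, p = 0.088869, fail to reject H0 at alpha = 0.05.


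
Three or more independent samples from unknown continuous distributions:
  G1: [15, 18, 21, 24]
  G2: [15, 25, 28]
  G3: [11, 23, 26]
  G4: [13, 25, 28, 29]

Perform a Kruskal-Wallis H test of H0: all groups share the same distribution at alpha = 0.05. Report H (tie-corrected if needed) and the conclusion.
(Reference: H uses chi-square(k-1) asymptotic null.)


Step 1: Combine all N = 14 observations and assign midranks.
sorted (value, group, rank): (11,G3,1), (13,G4,2), (15,G1,3.5), (15,G2,3.5), (18,G1,5), (21,G1,6), (23,G3,7), (24,G1,8), (25,G2,9.5), (25,G4,9.5), (26,G3,11), (28,G2,12.5), (28,G4,12.5), (29,G4,14)
Step 2: Sum ranks within each group.
R_1 = 22.5 (n_1 = 4)
R_2 = 25.5 (n_2 = 3)
R_3 = 19 (n_3 = 3)
R_4 = 38 (n_4 = 4)
Step 3: H = 12/(N(N+1)) * sum(R_i^2/n_i) - 3(N+1)
     = 12/(14*15) * (22.5^2/4 + 25.5^2/3 + 19^2/3 + 38^2/4) - 3*15
     = 0.057143 * 824.646 - 45
     = 2.122619.
Step 4: Ties present; correction factor C = 1 - 18/(14^3 - 14) = 0.993407. Corrected H = 2.122619 / 0.993407 = 2.136707.
Step 5: Under H0, H ~ chi^2(3); p-value = 0.544522.
Step 6: alpha = 0.05. fail to reject H0.

H = 2.1367, df = 3, p = 0.544522, fail to reject H0.


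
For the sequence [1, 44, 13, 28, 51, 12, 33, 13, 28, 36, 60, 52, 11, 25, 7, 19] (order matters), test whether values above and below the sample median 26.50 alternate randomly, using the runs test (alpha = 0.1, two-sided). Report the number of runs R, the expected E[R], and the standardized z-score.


Step 1: Compute median = 26.50; label A = above, B = below.
Labels in order: BABAABABAAAABBBB  (n_A = 8, n_B = 8)
Step 2: Count runs R = 9.
Step 3: Under H0 (random ordering), E[R] = 2*n_A*n_B/(n_A+n_B) + 1 = 2*8*8/16 + 1 = 9.0000.
        Var[R] = 2*n_A*n_B*(2*n_A*n_B - n_A - n_B) / ((n_A+n_B)^2 * (n_A+n_B-1)) = 14336/3840 = 3.7333.
        SD[R] = 1.9322.
Step 4: R = E[R], so z = 0 with no continuity correction.
Step 5: Two-sided p-value via normal approximation = 2*(1 - Phi(|z|)) = 1.000000.
Step 6: alpha = 0.1. fail to reject H0.

R = 9, z = 0.0000, p = 1.000000, fail to reject H0.


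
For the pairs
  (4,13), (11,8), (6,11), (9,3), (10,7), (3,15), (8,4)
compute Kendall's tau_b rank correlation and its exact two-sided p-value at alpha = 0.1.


Step 1: Enumerate the 21 unordered pairs (i,j) with i<j and classify each by sign(x_j-x_i) * sign(y_j-y_i).
  (1,2):dx=+7,dy=-5->D; (1,3):dx=+2,dy=-2->D; (1,4):dx=+5,dy=-10->D; (1,5):dx=+6,dy=-6->D
  (1,6):dx=-1,dy=+2->D; (1,7):dx=+4,dy=-9->D; (2,3):dx=-5,dy=+3->D; (2,4):dx=-2,dy=-5->C
  (2,5):dx=-1,dy=-1->C; (2,6):dx=-8,dy=+7->D; (2,7):dx=-3,dy=-4->C; (3,4):dx=+3,dy=-8->D
  (3,5):dx=+4,dy=-4->D; (3,6):dx=-3,dy=+4->D; (3,7):dx=+2,dy=-7->D; (4,5):dx=+1,dy=+4->C
  (4,6):dx=-6,dy=+12->D; (4,7):dx=-1,dy=+1->D; (5,6):dx=-7,dy=+8->D; (5,7):dx=-2,dy=-3->C
  (6,7):dx=+5,dy=-11->D
Step 2: C = 5, D = 16, total pairs = 21.
Step 3: tau = (C - D)/(n(n-1)/2) = (5 - 16)/21 = -0.523810.
Step 4: Exact two-sided p-value (enumerate n! = 5040 permutations of y under H0): p = 0.136111.
Step 5: alpha = 0.1. fail to reject H0.

tau_b = -0.5238 (C=5, D=16), p = 0.136111, fail to reject H0.


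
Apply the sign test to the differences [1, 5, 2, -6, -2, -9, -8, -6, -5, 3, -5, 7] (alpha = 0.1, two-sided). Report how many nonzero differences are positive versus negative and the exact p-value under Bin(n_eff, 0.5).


Step 1: Discard zero differences. Original n = 12; n_eff = number of nonzero differences = 12.
Nonzero differences (with sign): +1, +5, +2, -6, -2, -9, -8, -6, -5, +3, -5, +7
Step 2: Count signs: positive = 5, negative = 7.
Step 3: Under H0: P(positive) = 0.5, so the number of positives S ~ Bin(12, 0.5).
Step 4: Two-sided exact p-value = sum of Bin(12,0.5) probabilities at or below the observed probability = 0.774414.
Step 5: alpha = 0.1. fail to reject H0.

n_eff = 12, pos = 5, neg = 7, p = 0.774414, fail to reject H0.


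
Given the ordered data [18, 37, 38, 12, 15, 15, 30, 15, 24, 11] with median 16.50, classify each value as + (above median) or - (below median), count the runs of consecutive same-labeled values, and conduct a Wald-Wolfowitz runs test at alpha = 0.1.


Step 1: Compute median = 16.50; label A = above, B = below.
Labels in order: AAABBBABAB  (n_A = 5, n_B = 5)
Step 2: Count runs R = 6.
Step 3: Under H0 (random ordering), E[R] = 2*n_A*n_B/(n_A+n_B) + 1 = 2*5*5/10 + 1 = 6.0000.
        Var[R] = 2*n_A*n_B*(2*n_A*n_B - n_A - n_B) / ((n_A+n_B)^2 * (n_A+n_B-1)) = 2000/900 = 2.2222.
        SD[R] = 1.4907.
Step 4: R = E[R], so z = 0 with no continuity correction.
Step 5: Two-sided p-value via normal approximation = 2*(1 - Phi(|z|)) = 1.000000.
Step 6: alpha = 0.1. fail to reject H0.

R = 6, z = 0.0000, p = 1.000000, fail to reject H0.


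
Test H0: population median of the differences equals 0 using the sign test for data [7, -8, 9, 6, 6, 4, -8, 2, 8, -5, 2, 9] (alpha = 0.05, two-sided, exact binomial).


Step 1: Discard zero differences. Original n = 12; n_eff = number of nonzero differences = 12.
Nonzero differences (with sign): +7, -8, +9, +6, +6, +4, -8, +2, +8, -5, +2, +9
Step 2: Count signs: positive = 9, negative = 3.
Step 3: Under H0: P(positive) = 0.5, so the number of positives S ~ Bin(12, 0.5).
Step 4: Two-sided exact p-value = sum of Bin(12,0.5) probabilities at or below the observed probability = 0.145996.
Step 5: alpha = 0.05. fail to reject H0.

n_eff = 12, pos = 9, neg = 3, p = 0.145996, fail to reject H0.


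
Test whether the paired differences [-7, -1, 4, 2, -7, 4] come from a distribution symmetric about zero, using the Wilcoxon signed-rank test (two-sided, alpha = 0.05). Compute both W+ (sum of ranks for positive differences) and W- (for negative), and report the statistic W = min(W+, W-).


Step 1: Drop any zero differences (none here) and take |d_i|.
|d| = [7, 1, 4, 2, 7, 4]
Step 2: Midrank |d_i| (ties get averaged ranks).
ranks: |7|->5.5, |1|->1, |4|->3.5, |2|->2, |7|->5.5, |4|->3.5
Step 3: Attach original signs; sum ranks with positive sign and with negative sign.
W+ = 3.5 + 2 + 3.5 = 9
W- = 5.5 + 1 + 5.5 = 12
(Check: W+ + W- = 21 should equal n(n+1)/2 = 21.)
Step 4: Test statistic W = min(W+, W-) = 9.
Step 5: Ties in |d|, so use the tie-corrected normal approximation.
        E[W] = n(n+1)/4 = 6*7/4 = 10.5.
        Tie groups: |d|=4 (t=2), |d|=7 (t=2); sum(t^3 - t) = 12.
        Var[W] = n(n+1)(2n+1)/24 - sum(t^3-t)/48 = 546/24 - 12/48 = 22.5.
        z = (W - E[W]) / sqrt(Var[W]) = (9 - 10.5) / 4.7434 = -0.3162.
        Two-sided p = 2*Phi(z) = 0.751830.
Step 6: alpha = 0.05. fail to reject H0.

W+ = 9, W- = 12, W = min = 9, p = 0.751830, fail to reject H0.


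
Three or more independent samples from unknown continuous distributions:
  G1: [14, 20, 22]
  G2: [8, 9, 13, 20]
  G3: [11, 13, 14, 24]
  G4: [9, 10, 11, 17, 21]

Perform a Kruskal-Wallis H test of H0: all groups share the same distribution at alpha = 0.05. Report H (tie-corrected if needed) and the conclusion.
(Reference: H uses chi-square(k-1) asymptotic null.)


Step 1: Combine all N = 16 observations and assign midranks.
sorted (value, group, rank): (8,G2,1), (9,G2,2.5), (9,G4,2.5), (10,G4,4), (11,G3,5.5), (11,G4,5.5), (13,G2,7.5), (13,G3,7.5), (14,G1,9.5), (14,G3,9.5), (17,G4,11), (20,G1,12.5), (20,G2,12.5), (21,G4,14), (22,G1,15), (24,G3,16)
Step 2: Sum ranks within each group.
R_1 = 37 (n_1 = 3)
R_2 = 23.5 (n_2 = 4)
R_3 = 38.5 (n_3 = 4)
R_4 = 37 (n_4 = 5)
Step 3: H = 12/(N(N+1)) * sum(R_i^2/n_i) - 3(N+1)
     = 12/(16*17) * (37^2/3 + 23.5^2/4 + 38.5^2/4 + 37^2/5) - 3*17
     = 0.044118 * 1238.76 - 51
     = 3.651103.
Step 4: Ties present; correction factor C = 1 - 30/(16^3 - 16) = 0.992647. Corrected H = 3.651103 / 0.992647 = 3.678148.
Step 5: Under H0, H ~ chi^2(3); p-value = 0.298381.
Step 6: alpha = 0.05. fail to reject H0.

H = 3.6781, df = 3, p = 0.298381, fail to reject H0.


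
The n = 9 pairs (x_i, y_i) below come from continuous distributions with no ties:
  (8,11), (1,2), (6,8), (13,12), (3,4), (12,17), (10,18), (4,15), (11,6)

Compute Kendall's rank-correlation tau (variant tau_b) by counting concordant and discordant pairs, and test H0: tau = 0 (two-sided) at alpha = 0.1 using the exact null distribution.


Step 1: Enumerate the 36 unordered pairs (i,j) with i<j and classify each by sign(x_j-x_i) * sign(y_j-y_i).
  (1,2):dx=-7,dy=-9->C; (1,3):dx=-2,dy=-3->C; (1,4):dx=+5,dy=+1->C; (1,5):dx=-5,dy=-7->C
  (1,6):dx=+4,dy=+6->C; (1,7):dx=+2,dy=+7->C; (1,8):dx=-4,dy=+4->D; (1,9):dx=+3,dy=-5->D
  (2,3):dx=+5,dy=+6->C; (2,4):dx=+12,dy=+10->C; (2,5):dx=+2,dy=+2->C; (2,6):dx=+11,dy=+15->C
  (2,7):dx=+9,dy=+16->C; (2,8):dx=+3,dy=+13->C; (2,9):dx=+10,dy=+4->C; (3,4):dx=+7,dy=+4->C
  (3,5):dx=-3,dy=-4->C; (3,6):dx=+6,dy=+9->C; (3,7):dx=+4,dy=+10->C; (3,8):dx=-2,dy=+7->D
  (3,9):dx=+5,dy=-2->D; (4,5):dx=-10,dy=-8->C; (4,6):dx=-1,dy=+5->D; (4,7):dx=-3,dy=+6->D
  (4,8):dx=-9,dy=+3->D; (4,9):dx=-2,dy=-6->C; (5,6):dx=+9,dy=+13->C; (5,7):dx=+7,dy=+14->C
  (5,8):dx=+1,dy=+11->C; (5,9):dx=+8,dy=+2->C; (6,7):dx=-2,dy=+1->D; (6,8):dx=-8,dy=-2->C
  (6,9):dx=-1,dy=-11->C; (7,8):dx=-6,dy=-3->C; (7,9):dx=+1,dy=-12->D; (8,9):dx=+7,dy=-9->D
Step 2: C = 26, D = 10, total pairs = 36.
Step 3: tau = (C - D)/(n(n-1)/2) = (26 - 10)/36 = 0.444444.
Step 4: Exact two-sided p-value (enumerate n! = 362880 permutations of y under H0): p = 0.119439.
Step 5: alpha = 0.1. fail to reject H0.

tau_b = 0.4444 (C=26, D=10), p = 0.119439, fail to reject H0.


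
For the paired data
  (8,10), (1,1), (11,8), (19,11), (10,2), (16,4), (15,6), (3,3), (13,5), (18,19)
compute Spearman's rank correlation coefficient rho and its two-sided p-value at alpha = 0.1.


Step 1: Rank x and y separately (midranks; no ties here).
rank(x): 8->3, 1->1, 11->5, 19->10, 10->4, 16->8, 15->7, 3->2, 13->6, 18->9
rank(y): 10->8, 1->1, 8->7, 11->9, 2->2, 4->4, 6->6, 3->3, 5->5, 19->10
Step 2: d_i = R_x(i) - R_y(i); compute d_i^2.
  (3-8)^2=25, (1-1)^2=0, (5-7)^2=4, (10-9)^2=1, (4-2)^2=4, (8-4)^2=16, (7-6)^2=1, (2-3)^2=1, (6-5)^2=1, (9-10)^2=1
sum(d^2) = 54.
Step 3: rho = 1 - 6*54 / (10*(10^2 - 1)) = 1 - 324/990 = 0.672727.
Step 4: Under H0, t = rho * sqrt((n-2)/(1-rho^2)) = 2.5717 ~ t(8).
Step 5: Two-sided p-value from the t-distribution with 8 df = 0.033041.
Step 6: alpha = 0.1. reject H0.

rho = 0.6727, p = 0.033041, reject H0 at alpha = 0.1.


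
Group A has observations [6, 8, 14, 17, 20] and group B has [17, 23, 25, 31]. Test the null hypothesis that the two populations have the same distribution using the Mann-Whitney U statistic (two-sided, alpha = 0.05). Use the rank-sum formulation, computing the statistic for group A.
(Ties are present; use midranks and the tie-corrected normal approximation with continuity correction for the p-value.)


Step 1: Combine and sort all 9 observations; assign midranks.
sorted (value, group): (6,X), (8,X), (14,X), (17,X), (17,Y), (20,X), (23,Y), (25,Y), (31,Y)
ranks: 6->1, 8->2, 14->3, 17->4.5, 17->4.5, 20->6, 23->7, 25->8, 31->9
Step 2: Rank sum for X: R1 = 1 + 2 + 3 + 4.5 + 6 = 16.5.
Step 3: U_X = R1 - n1(n1+1)/2 = 16.5 - 5*6/2 = 16.5 - 15 = 1.5.
       U_Y = n1*n2 - U_X = 20 - 1.5 = 18.5.
Step 4: Ties are present, so use the tie-corrected normal approximation (with continuity correction) for the p-value.
Step 5: p-value = 0.049090; compare to alpha = 0.05. reject H0.

U_X = 1.5, p = 0.049090, reject H0 at alpha = 0.05.


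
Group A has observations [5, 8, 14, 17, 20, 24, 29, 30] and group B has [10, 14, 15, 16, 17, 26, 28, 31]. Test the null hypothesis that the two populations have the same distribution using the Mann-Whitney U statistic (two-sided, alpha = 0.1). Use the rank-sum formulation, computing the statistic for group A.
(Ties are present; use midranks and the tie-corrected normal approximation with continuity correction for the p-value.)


Step 1: Combine and sort all 16 observations; assign midranks.
sorted (value, group): (5,X), (8,X), (10,Y), (14,X), (14,Y), (15,Y), (16,Y), (17,X), (17,Y), (20,X), (24,X), (26,Y), (28,Y), (29,X), (30,X), (31,Y)
ranks: 5->1, 8->2, 10->3, 14->4.5, 14->4.5, 15->6, 16->7, 17->8.5, 17->8.5, 20->10, 24->11, 26->12, 28->13, 29->14, 30->15, 31->16
Step 2: Rank sum for X: R1 = 1 + 2 + 4.5 + 8.5 + 10 + 11 + 14 + 15 = 66.
Step 3: U_X = R1 - n1(n1+1)/2 = 66 - 8*9/2 = 66 - 36 = 30.
       U_Y = n1*n2 - U_X = 64 - 30 = 34.
Step 4: Ties are present, so use the tie-corrected normal approximation (with continuity correction) for the p-value.
Step 5: p-value = 0.874643; compare to alpha = 0.1. fail to reject H0.

U_X = 30, p = 0.874643, fail to reject H0 at alpha = 0.1.


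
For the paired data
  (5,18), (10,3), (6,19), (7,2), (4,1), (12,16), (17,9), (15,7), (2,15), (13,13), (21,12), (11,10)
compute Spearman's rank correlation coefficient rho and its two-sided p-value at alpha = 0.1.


Step 1: Rank x and y separately (midranks; no ties here).
rank(x): 5->3, 10->6, 6->4, 7->5, 4->2, 12->8, 17->11, 15->10, 2->1, 13->9, 21->12, 11->7
rank(y): 18->11, 3->3, 19->12, 2->2, 1->1, 16->10, 9->5, 7->4, 15->9, 13->8, 12->7, 10->6
Step 2: d_i = R_x(i) - R_y(i); compute d_i^2.
  (3-11)^2=64, (6-3)^2=9, (4-12)^2=64, (5-2)^2=9, (2-1)^2=1, (8-10)^2=4, (11-5)^2=36, (10-4)^2=36, (1-9)^2=64, (9-8)^2=1, (12-7)^2=25, (7-6)^2=1
sum(d^2) = 314.
Step 3: rho = 1 - 6*314 / (12*(12^2 - 1)) = 1 - 1884/1716 = -0.097902.
Step 4: Under H0, t = rho * sqrt((n-2)/(1-rho^2)) = -0.3111 ~ t(10).
Step 5: Two-sided p-value from the t-distribution with 10 df = 0.762122.
Step 6: alpha = 0.1. fail to reject H0.

rho = -0.0979, p = 0.762122, fail to reject H0 at alpha = 0.1.


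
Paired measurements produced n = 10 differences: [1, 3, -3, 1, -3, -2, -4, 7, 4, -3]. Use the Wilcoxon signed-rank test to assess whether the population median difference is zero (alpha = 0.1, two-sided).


Step 1: Drop any zero differences (none here) and take |d_i|.
|d| = [1, 3, 3, 1, 3, 2, 4, 7, 4, 3]
Step 2: Midrank |d_i| (ties get averaged ranks).
ranks: |1|->1.5, |3|->5.5, |3|->5.5, |1|->1.5, |3|->5.5, |2|->3, |4|->8.5, |7|->10, |4|->8.5, |3|->5.5
Step 3: Attach original signs; sum ranks with positive sign and with negative sign.
W+ = 1.5 + 5.5 + 1.5 + 10 + 8.5 = 27
W- = 5.5 + 5.5 + 3 + 8.5 + 5.5 = 28
(Check: W+ + W- = 55 should equal n(n+1)/2 = 55.)
Step 4: Test statistic W = min(W+, W-) = 27.
Step 5: Ties in |d|, so use the tie-corrected normal approximation.
        E[W] = n(n+1)/4 = 10*11/4 = 27.5.
        Tie groups: |d|=1 (t=2), |d|=3 (t=4), |d|=4 (t=2); sum(t^3 - t) = 72.
        Var[W] = n(n+1)(2n+1)/24 - sum(t^3-t)/48 = 2310/24 - 72/48 = 94.75.
        z = (W - E[W]) / sqrt(Var[W]) = (27 - 27.5) / 9.7340 = -0.0514.
        Two-sided p = 2*Phi(z) = 0.959033.
Step 6: alpha = 0.1. fail to reject H0.

W+ = 27, W- = 28, W = min = 27, p = 0.959033, fail to reject H0.


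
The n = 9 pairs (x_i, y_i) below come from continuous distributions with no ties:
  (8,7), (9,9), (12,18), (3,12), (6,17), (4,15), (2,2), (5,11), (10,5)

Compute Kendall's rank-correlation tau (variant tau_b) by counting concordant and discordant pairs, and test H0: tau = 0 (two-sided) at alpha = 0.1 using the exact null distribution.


Step 1: Enumerate the 36 unordered pairs (i,j) with i<j and classify each by sign(x_j-x_i) * sign(y_j-y_i).
  (1,2):dx=+1,dy=+2->C; (1,3):dx=+4,dy=+11->C; (1,4):dx=-5,dy=+5->D; (1,5):dx=-2,dy=+10->D
  (1,6):dx=-4,dy=+8->D; (1,7):dx=-6,dy=-5->C; (1,8):dx=-3,dy=+4->D; (1,9):dx=+2,dy=-2->D
  (2,3):dx=+3,dy=+9->C; (2,4):dx=-6,dy=+3->D; (2,5):dx=-3,dy=+8->D; (2,6):dx=-5,dy=+6->D
  (2,7):dx=-7,dy=-7->C; (2,8):dx=-4,dy=+2->D; (2,9):dx=+1,dy=-4->D; (3,4):dx=-9,dy=-6->C
  (3,5):dx=-6,dy=-1->C; (3,6):dx=-8,dy=-3->C; (3,7):dx=-10,dy=-16->C; (3,8):dx=-7,dy=-7->C
  (3,9):dx=-2,dy=-13->C; (4,5):dx=+3,dy=+5->C; (4,6):dx=+1,dy=+3->C; (4,7):dx=-1,dy=-10->C
  (4,8):dx=+2,dy=-1->D; (4,9):dx=+7,dy=-7->D; (5,6):dx=-2,dy=-2->C; (5,7):dx=-4,dy=-15->C
  (5,8):dx=-1,dy=-6->C; (5,9):dx=+4,dy=-12->D; (6,7):dx=-2,dy=-13->C; (6,8):dx=+1,dy=-4->D
  (6,9):dx=+6,dy=-10->D; (7,8):dx=+3,dy=+9->C; (7,9):dx=+8,dy=+3->C; (8,9):dx=+5,dy=-6->D
Step 2: C = 20, D = 16, total pairs = 36.
Step 3: tau = (C - D)/(n(n-1)/2) = (20 - 16)/36 = 0.111111.
Step 4: Exact two-sided p-value (enumerate n! = 362880 permutations of y under H0): p = 0.761414.
Step 5: alpha = 0.1. fail to reject H0.

tau_b = 0.1111 (C=20, D=16), p = 0.761414, fail to reject H0.


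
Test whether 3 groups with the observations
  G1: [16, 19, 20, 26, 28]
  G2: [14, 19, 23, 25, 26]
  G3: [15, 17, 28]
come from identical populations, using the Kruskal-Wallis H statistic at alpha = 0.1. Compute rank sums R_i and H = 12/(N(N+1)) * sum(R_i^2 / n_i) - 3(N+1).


Step 1: Combine all N = 13 observations and assign midranks.
sorted (value, group, rank): (14,G2,1), (15,G3,2), (16,G1,3), (17,G3,4), (19,G1,5.5), (19,G2,5.5), (20,G1,7), (23,G2,8), (25,G2,9), (26,G1,10.5), (26,G2,10.5), (28,G1,12.5), (28,G3,12.5)
Step 2: Sum ranks within each group.
R_1 = 38.5 (n_1 = 5)
R_2 = 34 (n_2 = 5)
R_3 = 18.5 (n_3 = 3)
Step 3: H = 12/(N(N+1)) * sum(R_i^2/n_i) - 3(N+1)
     = 12/(13*14) * (38.5^2/5 + 34^2/5 + 18.5^2/3) - 3*14
     = 0.065934 * 641.733 - 42
     = 0.312088.
Step 4: Ties present; correction factor C = 1 - 18/(13^3 - 13) = 0.991758. Corrected H = 0.312088 / 0.991758 = 0.314681.
Step 5: Under H0, H ~ chi^2(2); p-value = 0.854413.
Step 6: alpha = 0.1. fail to reject H0.

H = 0.3147, df = 2, p = 0.854413, fail to reject H0.


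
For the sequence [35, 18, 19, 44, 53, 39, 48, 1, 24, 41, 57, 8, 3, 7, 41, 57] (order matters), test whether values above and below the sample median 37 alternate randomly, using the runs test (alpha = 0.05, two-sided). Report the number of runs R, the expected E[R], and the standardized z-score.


Step 1: Compute median = 37; label A = above, B = below.
Labels in order: BBBAAAABBAABBBAA  (n_A = 8, n_B = 8)
Step 2: Count runs R = 6.
Step 3: Under H0 (random ordering), E[R] = 2*n_A*n_B/(n_A+n_B) + 1 = 2*8*8/16 + 1 = 9.0000.
        Var[R] = 2*n_A*n_B*(2*n_A*n_B - n_A - n_B) / ((n_A+n_B)^2 * (n_A+n_B-1)) = 14336/3840 = 3.7333.
        SD[R] = 1.9322.
Step 4: Continuity-corrected z = (R + 0.5 - E[R]) / SD[R] = (6 + 0.5 - 9.0000) / 1.9322 = -1.2939.
Step 5: Two-sided p-value via normal approximation = 2*(1 - Phi(|z|)) = 0.195709.
Step 6: alpha = 0.05. fail to reject H0.

R = 6, z = -1.2939, p = 0.195709, fail to reject H0.


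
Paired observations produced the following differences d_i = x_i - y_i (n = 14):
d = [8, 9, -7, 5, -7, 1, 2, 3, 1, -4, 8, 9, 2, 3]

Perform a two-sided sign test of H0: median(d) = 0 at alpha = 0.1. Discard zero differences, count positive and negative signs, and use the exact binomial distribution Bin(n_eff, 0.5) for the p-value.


Step 1: Discard zero differences. Original n = 14; n_eff = number of nonzero differences = 14.
Nonzero differences (with sign): +8, +9, -7, +5, -7, +1, +2, +3, +1, -4, +8, +9, +2, +3
Step 2: Count signs: positive = 11, negative = 3.
Step 3: Under H0: P(positive) = 0.5, so the number of positives S ~ Bin(14, 0.5).
Step 4: Two-sided exact p-value = sum of Bin(14,0.5) probabilities at or below the observed probability = 0.057373.
Step 5: alpha = 0.1. reject H0.

n_eff = 14, pos = 11, neg = 3, p = 0.057373, reject H0.


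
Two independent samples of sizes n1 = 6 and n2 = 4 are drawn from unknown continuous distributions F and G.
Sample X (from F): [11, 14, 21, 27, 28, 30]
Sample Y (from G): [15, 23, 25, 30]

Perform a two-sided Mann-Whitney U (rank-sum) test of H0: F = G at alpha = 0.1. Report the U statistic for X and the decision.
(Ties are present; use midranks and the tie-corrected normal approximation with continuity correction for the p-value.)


Step 1: Combine and sort all 10 observations; assign midranks.
sorted (value, group): (11,X), (14,X), (15,Y), (21,X), (23,Y), (25,Y), (27,X), (28,X), (30,X), (30,Y)
ranks: 11->1, 14->2, 15->3, 21->4, 23->5, 25->6, 27->7, 28->8, 30->9.5, 30->9.5
Step 2: Rank sum for X: R1 = 1 + 2 + 4 + 7 + 8 + 9.5 = 31.5.
Step 3: U_X = R1 - n1(n1+1)/2 = 31.5 - 6*7/2 = 31.5 - 21 = 10.5.
       U_Y = n1*n2 - U_X = 24 - 10.5 = 13.5.
Step 4: Ties are present, so use the tie-corrected normal approximation (with continuity correction) for the p-value.
Step 5: p-value = 0.830664; compare to alpha = 0.1. fail to reject H0.

U_X = 10.5, p = 0.830664, fail to reject H0 at alpha = 0.1.


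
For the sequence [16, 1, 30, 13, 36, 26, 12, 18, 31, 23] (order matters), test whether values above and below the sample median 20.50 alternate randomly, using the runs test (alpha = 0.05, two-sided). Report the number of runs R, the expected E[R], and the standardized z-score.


Step 1: Compute median = 20.50; label A = above, B = below.
Labels in order: BBABAABBAA  (n_A = 5, n_B = 5)
Step 2: Count runs R = 6.
Step 3: Under H0 (random ordering), E[R] = 2*n_A*n_B/(n_A+n_B) + 1 = 2*5*5/10 + 1 = 6.0000.
        Var[R] = 2*n_A*n_B*(2*n_A*n_B - n_A - n_B) / ((n_A+n_B)^2 * (n_A+n_B-1)) = 2000/900 = 2.2222.
        SD[R] = 1.4907.
Step 4: R = E[R], so z = 0 with no continuity correction.
Step 5: Two-sided p-value via normal approximation = 2*(1 - Phi(|z|)) = 1.000000.
Step 6: alpha = 0.05. fail to reject H0.

R = 6, z = 0.0000, p = 1.000000, fail to reject H0.
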